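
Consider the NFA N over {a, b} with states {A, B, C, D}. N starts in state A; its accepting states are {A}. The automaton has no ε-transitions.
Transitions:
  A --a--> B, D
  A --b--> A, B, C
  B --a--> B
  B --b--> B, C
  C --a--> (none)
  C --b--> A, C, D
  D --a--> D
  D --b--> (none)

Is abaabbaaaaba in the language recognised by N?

rejected

Start: {A}
read a: {B, D}
read b: {B, C}
read a: {B}
read a: {B}
read b: {B, C}
read b: {A, B, C, D}
read a: {B, D}
read a: {B, D}
read a: {B, D}
read a: {B, D}
read b: {B, C}
read a: {B}
Reachable ∩ accepting = {} — empty.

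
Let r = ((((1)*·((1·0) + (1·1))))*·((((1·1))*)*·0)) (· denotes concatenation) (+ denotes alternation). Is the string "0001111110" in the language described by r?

No split of 0001111110 into u·v has (((1)*·((1·0)+(1·1))))* matching u and ((((1·1))*)*·0) matching v.

no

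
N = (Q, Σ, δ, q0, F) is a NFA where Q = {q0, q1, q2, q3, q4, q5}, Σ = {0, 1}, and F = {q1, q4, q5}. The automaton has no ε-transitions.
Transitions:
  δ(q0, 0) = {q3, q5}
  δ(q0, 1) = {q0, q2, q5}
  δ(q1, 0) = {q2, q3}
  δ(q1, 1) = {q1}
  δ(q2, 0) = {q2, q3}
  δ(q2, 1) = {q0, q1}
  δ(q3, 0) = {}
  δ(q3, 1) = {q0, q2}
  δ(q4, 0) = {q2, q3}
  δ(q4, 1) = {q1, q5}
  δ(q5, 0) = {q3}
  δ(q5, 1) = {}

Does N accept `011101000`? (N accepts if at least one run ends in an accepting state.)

rejected

Start: {q0}
read 0: {q3, q5}
read 1: {q0, q2}
read 1: {q0, q1, q2, q5}
read 1: {q0, q1, q2, q5}
read 0: {q2, q3, q5}
read 1: {q0, q1, q2}
read 0: {q2, q3, q5}
read 0: {q2, q3}
read 0: {q2, q3}
Reachable ∩ accepting = {} — empty.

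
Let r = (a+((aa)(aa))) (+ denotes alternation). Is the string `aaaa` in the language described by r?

The right alternative ((aa)(aa)) matches aaaa.

yes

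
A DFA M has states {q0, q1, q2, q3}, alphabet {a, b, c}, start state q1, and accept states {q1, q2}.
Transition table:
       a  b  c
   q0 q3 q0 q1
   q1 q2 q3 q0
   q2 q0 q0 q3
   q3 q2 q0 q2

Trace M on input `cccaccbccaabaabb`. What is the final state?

q1 --c--> q0
q0 --c--> q1
q1 --c--> q0
q0 --a--> q3
q3 --c--> q2
q2 --c--> q3
q3 --b--> q0
q0 --c--> q1
q1 --c--> q0
q0 --a--> q3
q3 --a--> q2
q2 --b--> q0
q0 --a--> q3
q3 --a--> q2
q2 --b--> q0
q0 --b--> q0

q0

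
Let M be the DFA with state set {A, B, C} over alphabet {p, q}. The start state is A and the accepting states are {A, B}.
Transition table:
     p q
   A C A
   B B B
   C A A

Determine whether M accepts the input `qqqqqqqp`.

A --q--> A
A --q--> A
A --q--> A
A --q--> A
A --q--> A
A --q--> A
A --q--> A
A --p--> C
End in state C, which is not an accepting state.

rejected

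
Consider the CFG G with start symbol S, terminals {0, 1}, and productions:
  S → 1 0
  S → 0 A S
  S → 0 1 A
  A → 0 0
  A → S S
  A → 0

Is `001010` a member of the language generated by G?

no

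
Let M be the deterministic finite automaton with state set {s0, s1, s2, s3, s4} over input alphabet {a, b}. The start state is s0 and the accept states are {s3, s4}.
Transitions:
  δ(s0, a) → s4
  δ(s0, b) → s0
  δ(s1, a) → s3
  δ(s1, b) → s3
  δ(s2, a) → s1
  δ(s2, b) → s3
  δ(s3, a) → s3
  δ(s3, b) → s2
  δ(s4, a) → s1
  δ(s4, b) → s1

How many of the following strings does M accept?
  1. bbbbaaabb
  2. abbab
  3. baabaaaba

bbbbaaabb: accepted
abbab: rejected
baabaaaba: rejected

1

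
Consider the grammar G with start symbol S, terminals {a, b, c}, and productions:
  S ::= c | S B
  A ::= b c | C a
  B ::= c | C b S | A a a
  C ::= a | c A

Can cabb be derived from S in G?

no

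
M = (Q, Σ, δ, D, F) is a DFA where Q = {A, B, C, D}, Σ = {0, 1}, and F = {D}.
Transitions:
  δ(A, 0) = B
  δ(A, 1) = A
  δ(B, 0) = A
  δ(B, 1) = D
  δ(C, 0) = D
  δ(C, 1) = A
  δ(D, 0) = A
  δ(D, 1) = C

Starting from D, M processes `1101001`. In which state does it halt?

D --1--> C
C --1--> A
A --0--> B
B --1--> D
D --0--> A
A --0--> B
B --1--> D

D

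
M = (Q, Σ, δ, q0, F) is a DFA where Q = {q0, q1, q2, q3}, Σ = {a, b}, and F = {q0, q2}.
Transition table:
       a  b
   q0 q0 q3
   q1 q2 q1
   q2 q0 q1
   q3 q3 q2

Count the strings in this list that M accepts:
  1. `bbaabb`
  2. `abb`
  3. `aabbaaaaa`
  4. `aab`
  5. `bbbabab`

3

`bbaabb`: accepted
`abb`: accepted
`aabbaaaaa`: accepted
`aab`: rejected
`bbbabab`: rejected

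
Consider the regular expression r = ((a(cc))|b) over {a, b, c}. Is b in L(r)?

yes

The right alternative b matches b.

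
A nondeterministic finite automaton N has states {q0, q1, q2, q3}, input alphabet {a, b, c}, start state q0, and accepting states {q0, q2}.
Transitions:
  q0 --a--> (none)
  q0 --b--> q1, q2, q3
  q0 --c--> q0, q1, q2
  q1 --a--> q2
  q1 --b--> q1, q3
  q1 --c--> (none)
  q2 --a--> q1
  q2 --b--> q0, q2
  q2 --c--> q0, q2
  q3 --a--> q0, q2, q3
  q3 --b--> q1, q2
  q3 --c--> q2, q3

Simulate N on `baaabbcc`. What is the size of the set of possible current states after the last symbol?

4

Start: {q0}
read b: {q1, q2, q3}
read a: {q0, q1, q2, q3}
read a: {q0, q1, q2, q3}
read a: {q0, q1, q2, q3}
read b: {q0, q1, q2, q3}
read b: {q0, q1, q2, q3}
read c: {q0, q1, q2, q3}
read c: {q0, q1, q2, q3}
Final reachable set {q0, q1, q2, q3} has 4 states.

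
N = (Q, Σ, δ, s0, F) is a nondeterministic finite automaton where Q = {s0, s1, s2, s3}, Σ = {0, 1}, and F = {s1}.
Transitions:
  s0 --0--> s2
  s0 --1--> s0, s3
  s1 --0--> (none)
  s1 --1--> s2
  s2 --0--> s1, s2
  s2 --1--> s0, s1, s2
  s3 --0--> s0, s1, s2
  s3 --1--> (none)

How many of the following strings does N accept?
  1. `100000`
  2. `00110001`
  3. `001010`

3

`100000`: accepted
`00110001`: accepted
`001010`: accepted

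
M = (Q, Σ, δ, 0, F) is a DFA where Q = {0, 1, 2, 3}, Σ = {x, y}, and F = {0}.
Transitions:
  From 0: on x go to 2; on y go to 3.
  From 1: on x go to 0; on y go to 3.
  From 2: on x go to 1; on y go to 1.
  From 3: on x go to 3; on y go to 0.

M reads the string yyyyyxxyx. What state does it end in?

2

0 --y--> 3
3 --y--> 0
0 --y--> 3
3 --y--> 0
0 --y--> 3
3 --x--> 3
3 --x--> 3
3 --y--> 0
0 --x--> 2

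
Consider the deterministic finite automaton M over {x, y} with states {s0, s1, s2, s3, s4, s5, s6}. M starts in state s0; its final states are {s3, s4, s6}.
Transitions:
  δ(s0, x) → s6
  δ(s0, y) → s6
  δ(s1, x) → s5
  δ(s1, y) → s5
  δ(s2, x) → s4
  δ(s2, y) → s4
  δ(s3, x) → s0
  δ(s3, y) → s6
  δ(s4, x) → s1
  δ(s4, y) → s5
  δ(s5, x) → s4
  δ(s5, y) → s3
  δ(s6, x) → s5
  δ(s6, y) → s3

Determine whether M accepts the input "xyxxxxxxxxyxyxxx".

rejected

s0 --x--> s6
s6 --y--> s3
s3 --x--> s0
s0 --x--> s6
s6 --x--> s5
s5 --x--> s4
s4 --x--> s1
s1 --x--> s5
s5 --x--> s4
s4 --x--> s1
s1 --y--> s5
s5 --x--> s4
s4 --y--> s5
s5 --x--> s4
s4 --x--> s1
s1 --x--> s5
End in state s5, which is not an accepting state.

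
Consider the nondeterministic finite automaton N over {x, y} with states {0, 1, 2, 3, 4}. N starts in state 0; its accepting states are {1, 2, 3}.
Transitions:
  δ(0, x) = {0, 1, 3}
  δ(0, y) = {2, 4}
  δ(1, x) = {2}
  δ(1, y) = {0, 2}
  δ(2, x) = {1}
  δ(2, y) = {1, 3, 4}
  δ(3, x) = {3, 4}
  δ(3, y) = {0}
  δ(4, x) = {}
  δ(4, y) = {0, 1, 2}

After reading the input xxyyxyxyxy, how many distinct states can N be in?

Start: {0}
read x: {0, 1, 3}
read x: {0, 1, 2, 3, 4}
read y: {0, 1, 2, 3, 4}
read y: {0, 1, 2, 3, 4}
read x: {0, 1, 2, 3, 4}
read y: {0, 1, 2, 3, 4}
read x: {0, 1, 2, 3, 4}
read y: {0, 1, 2, 3, 4}
read x: {0, 1, 2, 3, 4}
read y: {0, 1, 2, 3, 4}
Final reachable set {0, 1, 2, 3, 4} has 5 states.

5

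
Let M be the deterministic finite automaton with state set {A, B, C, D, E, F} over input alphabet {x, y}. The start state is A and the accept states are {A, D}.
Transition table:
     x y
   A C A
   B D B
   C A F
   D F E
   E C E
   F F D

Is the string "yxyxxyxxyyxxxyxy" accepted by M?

accepted

A --y--> A
A --x--> C
C --y--> F
F --x--> F
F --x--> F
F --y--> D
D --x--> F
F --x--> F
F --y--> D
D --y--> E
E --x--> C
C --x--> A
A --x--> C
C --y--> F
F --x--> F
F --y--> D
End in state D, which is an accepting state.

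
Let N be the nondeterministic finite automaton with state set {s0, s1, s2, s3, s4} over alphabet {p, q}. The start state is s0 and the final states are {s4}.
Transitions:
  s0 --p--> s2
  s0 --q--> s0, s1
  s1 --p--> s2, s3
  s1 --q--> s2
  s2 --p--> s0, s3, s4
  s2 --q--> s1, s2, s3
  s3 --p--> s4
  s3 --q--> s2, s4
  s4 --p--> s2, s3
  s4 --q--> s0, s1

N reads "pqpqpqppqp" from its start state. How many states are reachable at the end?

4

Start: {s0}
read p: {s2}
read q: {s1, s2, s3}
read p: {s0, s2, s3, s4}
read q: {s0, s1, s2, s3, s4}
read p: {s0, s2, s3, s4}
read q: {s0, s1, s2, s3, s4}
read p: {s0, s2, s3, s4}
read p: {s0, s2, s3, s4}
read q: {s0, s1, s2, s3, s4}
read p: {s0, s2, s3, s4}
Final reachable set {s0, s2, s3, s4} has 4 states.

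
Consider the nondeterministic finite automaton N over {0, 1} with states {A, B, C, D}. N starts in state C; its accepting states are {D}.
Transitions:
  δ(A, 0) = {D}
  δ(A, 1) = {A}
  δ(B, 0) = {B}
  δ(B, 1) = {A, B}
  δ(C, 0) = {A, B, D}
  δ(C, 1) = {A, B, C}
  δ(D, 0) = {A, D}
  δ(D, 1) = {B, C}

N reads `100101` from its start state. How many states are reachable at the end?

Start: {C}
read 1: {A, B, C}
read 0: {A, B, D}
read 0: {A, B, D}
read 1: {A, B, C}
read 0: {A, B, D}
read 1: {A, B, C}
Final reachable set {A, B, C} has 3 states.

3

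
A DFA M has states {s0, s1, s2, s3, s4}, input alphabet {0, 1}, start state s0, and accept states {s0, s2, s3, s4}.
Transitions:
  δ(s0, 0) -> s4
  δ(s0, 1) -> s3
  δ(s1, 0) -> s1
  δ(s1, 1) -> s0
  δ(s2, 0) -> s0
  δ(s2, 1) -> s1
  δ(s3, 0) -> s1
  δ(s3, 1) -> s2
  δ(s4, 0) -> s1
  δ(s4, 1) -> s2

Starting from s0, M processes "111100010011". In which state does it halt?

s3

s0 --1--> s3
s3 --1--> s2
s2 --1--> s1
s1 --1--> s0
s0 --0--> s4
s4 --0--> s1
s1 --0--> s1
s1 --1--> s0
s0 --0--> s4
s4 --0--> s1
s1 --1--> s0
s0 --1--> s3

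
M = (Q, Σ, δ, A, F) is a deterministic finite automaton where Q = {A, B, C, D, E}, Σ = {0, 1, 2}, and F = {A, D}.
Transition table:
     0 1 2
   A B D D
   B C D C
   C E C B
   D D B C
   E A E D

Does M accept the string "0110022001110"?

accepted

A --0--> B
B --1--> D
D --1--> B
B --0--> C
C --0--> E
E --2--> D
D --2--> C
C --0--> E
E --0--> A
A --1--> D
D --1--> B
B --1--> D
D --0--> D
End in state D, which is an accepting state.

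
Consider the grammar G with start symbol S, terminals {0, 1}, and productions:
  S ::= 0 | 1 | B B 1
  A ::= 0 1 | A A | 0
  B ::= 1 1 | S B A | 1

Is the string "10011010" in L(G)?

no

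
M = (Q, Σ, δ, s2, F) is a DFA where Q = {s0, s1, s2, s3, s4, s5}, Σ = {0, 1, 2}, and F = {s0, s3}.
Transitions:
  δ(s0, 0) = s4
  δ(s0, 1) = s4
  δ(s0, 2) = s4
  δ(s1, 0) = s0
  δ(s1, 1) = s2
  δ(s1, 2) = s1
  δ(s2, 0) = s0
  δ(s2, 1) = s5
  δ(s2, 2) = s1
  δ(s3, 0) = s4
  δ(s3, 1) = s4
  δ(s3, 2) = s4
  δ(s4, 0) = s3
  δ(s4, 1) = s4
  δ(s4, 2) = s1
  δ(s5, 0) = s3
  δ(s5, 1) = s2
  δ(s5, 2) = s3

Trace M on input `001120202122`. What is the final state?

s2 --0--> s0
s0 --0--> s4
s4 --1--> s4
s4 --1--> s4
s4 --2--> s1
s1 --0--> s0
s0 --2--> s4
s4 --0--> s3
s3 --2--> s4
s4 --1--> s4
s4 --2--> s1
s1 --2--> s1

s1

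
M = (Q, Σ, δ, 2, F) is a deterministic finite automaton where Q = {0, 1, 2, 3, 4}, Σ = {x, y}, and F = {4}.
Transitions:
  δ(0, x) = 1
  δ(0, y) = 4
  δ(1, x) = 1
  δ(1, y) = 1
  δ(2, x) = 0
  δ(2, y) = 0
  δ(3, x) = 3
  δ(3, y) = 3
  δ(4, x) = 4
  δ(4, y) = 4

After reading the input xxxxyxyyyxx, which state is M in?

1

2 --x--> 0
0 --x--> 1
1 --x--> 1
1 --x--> 1
1 --y--> 1
1 --x--> 1
1 --y--> 1
1 --y--> 1
1 --y--> 1
1 --x--> 1
1 --x--> 1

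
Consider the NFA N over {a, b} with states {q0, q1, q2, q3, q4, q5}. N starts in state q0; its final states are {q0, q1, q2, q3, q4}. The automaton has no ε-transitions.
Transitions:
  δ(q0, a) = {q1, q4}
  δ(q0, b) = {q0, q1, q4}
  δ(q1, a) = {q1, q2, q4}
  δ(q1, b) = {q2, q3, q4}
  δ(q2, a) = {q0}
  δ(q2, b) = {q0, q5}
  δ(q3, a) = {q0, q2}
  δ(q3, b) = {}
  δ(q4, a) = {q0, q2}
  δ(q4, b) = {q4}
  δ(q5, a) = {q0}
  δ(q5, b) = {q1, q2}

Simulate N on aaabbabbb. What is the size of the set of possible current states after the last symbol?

6

Start: {q0}
read a: {q1, q4}
read a: {q0, q1, q2, q4}
read a: {q0, q1, q2, q4}
read b: {q0, q1, q2, q3, q4, q5}
read b: {q0, q1, q2, q3, q4, q5}
read a: {q0, q1, q2, q4}
read b: {q0, q1, q2, q3, q4, q5}
read b: {q0, q1, q2, q3, q4, q5}
read b: {q0, q1, q2, q3, q4, q5}
Final reachable set {q0, q1, q2, q3, q4, q5} has 6 states.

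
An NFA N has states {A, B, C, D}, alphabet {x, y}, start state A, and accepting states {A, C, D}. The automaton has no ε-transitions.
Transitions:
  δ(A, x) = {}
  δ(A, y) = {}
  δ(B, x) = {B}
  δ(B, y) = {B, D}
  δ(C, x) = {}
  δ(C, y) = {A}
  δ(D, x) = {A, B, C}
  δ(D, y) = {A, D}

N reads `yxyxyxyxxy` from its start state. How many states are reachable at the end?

Start: {A}
read y: {}
The reachable set is empty and stays empty for the remaining 9 symbols.
Final reachable set {} has 0 states.

0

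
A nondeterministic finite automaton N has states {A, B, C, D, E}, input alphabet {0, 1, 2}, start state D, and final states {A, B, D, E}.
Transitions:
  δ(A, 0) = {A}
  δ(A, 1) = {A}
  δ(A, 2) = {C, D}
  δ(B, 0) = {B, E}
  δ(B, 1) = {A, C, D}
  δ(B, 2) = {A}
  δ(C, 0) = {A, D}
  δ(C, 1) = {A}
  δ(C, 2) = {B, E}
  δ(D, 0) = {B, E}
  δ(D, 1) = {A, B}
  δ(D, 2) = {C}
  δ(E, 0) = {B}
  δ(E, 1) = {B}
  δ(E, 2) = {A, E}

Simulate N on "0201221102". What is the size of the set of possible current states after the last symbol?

4

Start: {D}
read 0: {B, E}
read 2: {A, E}
read 0: {A, B}
read 1: {A, C, D}
read 2: {B, C, D, E}
read 2: {A, B, C, E}
read 1: {A, B, C, D}
read 1: {A, B, C, D}
read 0: {A, B, D, E}
read 2: {A, C, D, E}
Final reachable set {A, C, D, E} has 4 states.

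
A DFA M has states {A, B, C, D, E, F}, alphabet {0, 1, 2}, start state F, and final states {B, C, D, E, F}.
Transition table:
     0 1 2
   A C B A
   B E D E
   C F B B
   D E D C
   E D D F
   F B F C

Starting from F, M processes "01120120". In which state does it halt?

F

F --0--> B
B --1--> D
D --1--> D
D --2--> C
C --0--> F
F --1--> F
F --2--> C
C --0--> F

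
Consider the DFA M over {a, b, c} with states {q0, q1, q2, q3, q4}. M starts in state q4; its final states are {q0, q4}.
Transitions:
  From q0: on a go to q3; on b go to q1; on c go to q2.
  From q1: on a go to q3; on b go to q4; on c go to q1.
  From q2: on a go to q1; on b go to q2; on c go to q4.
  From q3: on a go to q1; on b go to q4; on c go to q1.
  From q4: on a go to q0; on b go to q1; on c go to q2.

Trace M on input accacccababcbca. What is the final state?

q1

q4 --a--> q0
q0 --c--> q2
q2 --c--> q4
q4 --a--> q0
q0 --c--> q2
q2 --c--> q4
q4 --c--> q2
q2 --a--> q1
q1 --b--> q4
q4 --a--> q0
q0 --b--> q1
q1 --c--> q1
q1 --b--> q4
q4 --c--> q2
q2 --a--> q1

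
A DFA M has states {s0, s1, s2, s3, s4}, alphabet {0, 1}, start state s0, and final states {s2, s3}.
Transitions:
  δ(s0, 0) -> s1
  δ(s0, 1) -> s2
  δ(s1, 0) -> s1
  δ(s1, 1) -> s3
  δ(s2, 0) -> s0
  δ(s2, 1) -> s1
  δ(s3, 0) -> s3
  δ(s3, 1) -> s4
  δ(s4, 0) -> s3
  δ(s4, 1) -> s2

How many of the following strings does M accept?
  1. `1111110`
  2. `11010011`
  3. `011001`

`1111110`: rejected
`11010011`: accepted
`011001`: rejected

1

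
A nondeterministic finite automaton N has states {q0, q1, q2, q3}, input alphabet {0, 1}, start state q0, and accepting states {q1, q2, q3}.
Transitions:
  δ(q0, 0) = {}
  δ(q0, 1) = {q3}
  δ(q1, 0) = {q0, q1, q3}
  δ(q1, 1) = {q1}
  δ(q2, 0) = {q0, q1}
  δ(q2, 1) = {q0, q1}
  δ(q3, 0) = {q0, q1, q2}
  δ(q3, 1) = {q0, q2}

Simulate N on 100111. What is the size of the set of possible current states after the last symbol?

Start: {q0}
read 1: {q3}
read 0: {q0, q1, q2}
read 0: {q0, q1, q3}
read 1: {q0, q1, q2, q3}
read 1: {q0, q1, q2, q3}
read 1: {q0, q1, q2, q3}
Final reachable set {q0, q1, q2, q3} has 4 states.

4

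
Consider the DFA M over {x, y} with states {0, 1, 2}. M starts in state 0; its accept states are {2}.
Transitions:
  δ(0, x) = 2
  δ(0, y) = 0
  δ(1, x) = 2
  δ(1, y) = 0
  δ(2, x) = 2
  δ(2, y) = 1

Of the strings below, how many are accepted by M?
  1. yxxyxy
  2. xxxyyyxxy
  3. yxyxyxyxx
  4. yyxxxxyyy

yxxyxy: rejected
xxxyyyxxy: rejected
yxyxyxyxx: accepted
yyxxxxyyy: rejected

1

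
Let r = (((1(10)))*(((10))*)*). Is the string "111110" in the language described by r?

no

No split of 111110 into u·v has ((1(10)))* matching u and (((10))*)* matching v.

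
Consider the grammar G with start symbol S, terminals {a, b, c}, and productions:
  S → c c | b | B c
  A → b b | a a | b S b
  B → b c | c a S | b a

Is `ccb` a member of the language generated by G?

no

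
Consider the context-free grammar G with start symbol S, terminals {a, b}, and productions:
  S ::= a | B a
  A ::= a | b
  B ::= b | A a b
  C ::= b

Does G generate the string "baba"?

S ⇒ Ba ⇒ Aaba ⇒ baba

yes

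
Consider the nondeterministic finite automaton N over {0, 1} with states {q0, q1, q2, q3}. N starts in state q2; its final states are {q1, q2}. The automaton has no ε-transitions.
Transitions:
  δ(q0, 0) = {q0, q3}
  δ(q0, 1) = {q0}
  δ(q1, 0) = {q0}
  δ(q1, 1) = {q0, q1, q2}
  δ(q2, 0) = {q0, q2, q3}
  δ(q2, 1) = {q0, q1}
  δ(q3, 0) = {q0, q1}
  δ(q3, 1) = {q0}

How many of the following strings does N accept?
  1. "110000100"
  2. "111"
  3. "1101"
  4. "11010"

"110000100": accepted
"111": accepted
"1101": accepted
"11010": rejected

3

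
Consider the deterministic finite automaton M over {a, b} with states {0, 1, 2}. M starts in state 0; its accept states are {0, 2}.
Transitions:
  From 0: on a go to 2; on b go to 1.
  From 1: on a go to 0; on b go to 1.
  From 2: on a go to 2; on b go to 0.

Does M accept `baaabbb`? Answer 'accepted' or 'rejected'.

0 --b--> 1
1 --a--> 0
0 --a--> 2
2 --a--> 2
2 --b--> 0
0 --b--> 1
1 --b--> 1
End in state 1, which is not an accepting state.

rejected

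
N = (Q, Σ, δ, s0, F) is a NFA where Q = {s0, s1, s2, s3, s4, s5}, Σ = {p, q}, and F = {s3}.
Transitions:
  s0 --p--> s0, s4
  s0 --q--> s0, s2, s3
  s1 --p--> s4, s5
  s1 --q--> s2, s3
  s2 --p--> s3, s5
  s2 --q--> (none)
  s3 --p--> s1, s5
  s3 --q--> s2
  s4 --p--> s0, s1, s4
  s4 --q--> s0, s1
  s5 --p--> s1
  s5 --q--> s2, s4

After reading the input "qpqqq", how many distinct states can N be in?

Start: {s0}
read q: {s0, s2, s3}
read p: {s0, s1, s3, s4, s5}
read q: {s0, s1, s2, s3, s4}
read q: {s0, s1, s2, s3}
read q: {s0, s2, s3}
Final reachable set {s0, s2, s3} has 3 states.

3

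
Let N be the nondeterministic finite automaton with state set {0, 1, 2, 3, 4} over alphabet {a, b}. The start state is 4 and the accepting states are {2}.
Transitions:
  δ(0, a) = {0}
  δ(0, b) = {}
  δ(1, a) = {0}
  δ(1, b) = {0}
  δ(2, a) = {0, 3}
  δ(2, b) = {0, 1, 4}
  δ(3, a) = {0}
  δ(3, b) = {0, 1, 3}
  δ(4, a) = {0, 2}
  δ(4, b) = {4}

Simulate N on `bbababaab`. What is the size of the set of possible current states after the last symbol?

Start: {4}
read b: {4}
read b: {4}
read a: {0, 2}
read b: {0, 1, 4}
read a: {0, 2}
read b: {0, 1, 4}
read a: {0, 2}
read a: {0, 3}
read b: {0, 1, 3}
Final reachable set {0, 1, 3} has 3 states.

3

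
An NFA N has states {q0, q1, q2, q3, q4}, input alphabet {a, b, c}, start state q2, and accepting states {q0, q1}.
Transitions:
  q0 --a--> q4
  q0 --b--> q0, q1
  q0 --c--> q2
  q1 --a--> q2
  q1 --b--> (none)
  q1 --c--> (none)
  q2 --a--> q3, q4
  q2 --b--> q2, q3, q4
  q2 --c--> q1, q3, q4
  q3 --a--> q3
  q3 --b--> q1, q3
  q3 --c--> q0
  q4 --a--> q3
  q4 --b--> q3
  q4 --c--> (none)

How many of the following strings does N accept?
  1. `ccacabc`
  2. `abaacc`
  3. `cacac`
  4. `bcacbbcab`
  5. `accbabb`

`ccacabc`: rejected
`abaacc`: rejected
`cacac`: accepted
`bcacbbcab`: accepted
`accbabb`: accepted

3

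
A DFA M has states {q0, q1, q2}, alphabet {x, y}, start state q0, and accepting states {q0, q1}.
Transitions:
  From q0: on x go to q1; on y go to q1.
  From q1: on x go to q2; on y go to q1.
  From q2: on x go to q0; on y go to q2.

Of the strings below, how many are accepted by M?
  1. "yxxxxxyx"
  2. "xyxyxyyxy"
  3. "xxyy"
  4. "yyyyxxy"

1

"yxxxxxyx": rejected
"xyxyxyyxy": rejected
"xxyy": rejected
"yyyyxxy": accepted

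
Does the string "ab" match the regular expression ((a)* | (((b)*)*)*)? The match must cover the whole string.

Neither (a)* nor (((b)*)*)* matches ab.

no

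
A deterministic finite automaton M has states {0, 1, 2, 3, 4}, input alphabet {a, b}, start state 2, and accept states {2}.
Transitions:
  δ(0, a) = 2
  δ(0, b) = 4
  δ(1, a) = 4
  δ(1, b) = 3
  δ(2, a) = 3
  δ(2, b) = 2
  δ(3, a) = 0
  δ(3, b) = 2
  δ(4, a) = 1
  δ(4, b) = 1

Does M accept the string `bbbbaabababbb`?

2 --b--> 2
2 --b--> 2
2 --b--> 2
2 --b--> 2
2 --a--> 3
3 --a--> 0
0 --b--> 4
4 --a--> 1
1 --b--> 3
3 --a--> 0
0 --b--> 4
4 --b--> 1
1 --b--> 3
End in state 3, which is not an accepting state.

rejected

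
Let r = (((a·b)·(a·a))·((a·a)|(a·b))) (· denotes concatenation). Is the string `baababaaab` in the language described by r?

no

No split of baababaaab into u·v has ((a·b)·(a·a)) matching u and ((a·a)|(a·b)) matching v.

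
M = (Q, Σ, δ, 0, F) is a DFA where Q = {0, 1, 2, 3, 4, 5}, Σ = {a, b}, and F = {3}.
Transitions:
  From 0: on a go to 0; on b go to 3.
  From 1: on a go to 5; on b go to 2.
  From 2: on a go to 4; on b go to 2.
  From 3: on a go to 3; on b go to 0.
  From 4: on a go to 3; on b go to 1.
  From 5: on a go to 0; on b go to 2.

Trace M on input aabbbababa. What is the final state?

0 --a--> 0
0 --a--> 0
0 --b--> 3
3 --b--> 0
0 --b--> 3
3 --a--> 3
3 --b--> 0
0 --a--> 0
0 --b--> 3
3 --a--> 3

3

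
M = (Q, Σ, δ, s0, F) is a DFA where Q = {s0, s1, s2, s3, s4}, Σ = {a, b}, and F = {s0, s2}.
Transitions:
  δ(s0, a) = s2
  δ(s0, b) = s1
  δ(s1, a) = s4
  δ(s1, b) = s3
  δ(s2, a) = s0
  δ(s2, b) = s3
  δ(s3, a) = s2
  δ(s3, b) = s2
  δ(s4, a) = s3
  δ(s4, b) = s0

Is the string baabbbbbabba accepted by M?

accepted

s0 --b--> s1
s1 --a--> s4
s4 --a--> s3
s3 --b--> s2
s2 --b--> s3
s3 --b--> s2
s2 --b--> s3
s3 --b--> s2
s2 --a--> s0
s0 --b--> s1
s1 --b--> s3
s3 --a--> s2
End in state s2, which is an accepting state.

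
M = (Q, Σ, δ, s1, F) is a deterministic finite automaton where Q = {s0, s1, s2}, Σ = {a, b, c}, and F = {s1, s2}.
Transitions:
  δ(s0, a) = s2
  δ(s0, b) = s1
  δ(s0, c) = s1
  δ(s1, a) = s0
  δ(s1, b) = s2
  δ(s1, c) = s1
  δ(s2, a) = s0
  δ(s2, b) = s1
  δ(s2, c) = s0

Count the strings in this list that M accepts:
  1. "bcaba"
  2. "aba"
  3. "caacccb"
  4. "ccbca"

2

"bcaba": rejected
"aba": rejected
"caacccb": accepted
"ccbca": accepted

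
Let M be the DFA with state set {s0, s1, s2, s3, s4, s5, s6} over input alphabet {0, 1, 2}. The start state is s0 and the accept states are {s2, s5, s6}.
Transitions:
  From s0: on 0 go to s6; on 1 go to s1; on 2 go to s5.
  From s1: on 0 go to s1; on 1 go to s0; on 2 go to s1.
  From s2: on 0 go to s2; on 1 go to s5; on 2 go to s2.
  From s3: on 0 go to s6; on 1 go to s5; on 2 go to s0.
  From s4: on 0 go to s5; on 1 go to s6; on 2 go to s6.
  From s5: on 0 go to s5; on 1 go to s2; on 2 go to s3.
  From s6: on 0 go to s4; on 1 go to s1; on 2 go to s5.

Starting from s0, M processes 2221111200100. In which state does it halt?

s2

s0 --2--> s5
s5 --2--> s3
s3 --2--> s0
s0 --1--> s1
s1 --1--> s0
s0 --1--> s1
s1 --1--> s0
s0 --2--> s5
s5 --0--> s5
s5 --0--> s5
s5 --1--> s2
s2 --0--> s2
s2 --0--> s2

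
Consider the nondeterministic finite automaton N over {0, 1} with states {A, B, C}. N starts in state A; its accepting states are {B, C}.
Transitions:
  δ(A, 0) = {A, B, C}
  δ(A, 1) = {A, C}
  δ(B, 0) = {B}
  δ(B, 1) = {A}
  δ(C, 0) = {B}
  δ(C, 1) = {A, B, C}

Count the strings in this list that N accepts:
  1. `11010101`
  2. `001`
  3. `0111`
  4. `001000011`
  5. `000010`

5

`11010101`: accepted
`001`: accepted
`0111`: accepted
`001000011`: accepted
`000010`: accepted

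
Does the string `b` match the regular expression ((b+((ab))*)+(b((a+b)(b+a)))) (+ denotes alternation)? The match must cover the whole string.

yes

The left alternative (b+((ab))*) matches b.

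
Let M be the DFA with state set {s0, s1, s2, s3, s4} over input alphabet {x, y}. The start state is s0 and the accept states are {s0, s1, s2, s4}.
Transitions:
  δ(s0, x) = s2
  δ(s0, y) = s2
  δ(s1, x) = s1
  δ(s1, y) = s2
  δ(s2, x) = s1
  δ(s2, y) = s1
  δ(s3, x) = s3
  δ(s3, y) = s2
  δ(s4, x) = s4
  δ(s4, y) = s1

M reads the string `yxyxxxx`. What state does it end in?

s1

s0 --y--> s2
s2 --x--> s1
s1 --y--> s2
s2 --x--> s1
s1 --x--> s1
s1 --x--> s1
s1 --x--> s1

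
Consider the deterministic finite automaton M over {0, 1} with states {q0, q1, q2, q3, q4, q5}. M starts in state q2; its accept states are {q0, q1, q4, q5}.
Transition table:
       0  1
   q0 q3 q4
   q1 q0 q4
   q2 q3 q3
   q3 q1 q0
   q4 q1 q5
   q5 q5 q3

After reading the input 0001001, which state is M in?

q2 --0--> q3
q3 --0--> q1
q1 --0--> q0
q0 --1--> q4
q4 --0--> q1
q1 --0--> q0
q0 --1--> q4

q4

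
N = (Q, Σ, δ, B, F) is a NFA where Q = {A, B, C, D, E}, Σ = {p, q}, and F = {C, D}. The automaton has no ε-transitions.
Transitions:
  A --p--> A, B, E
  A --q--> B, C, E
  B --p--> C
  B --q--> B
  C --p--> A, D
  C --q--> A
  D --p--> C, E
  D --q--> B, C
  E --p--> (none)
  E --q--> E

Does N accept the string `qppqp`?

Start: {B}
read q: {B}
read p: {C}
read p: {A, D}
read q: {B, C, E}
read p: {A, C, D}
Reachable ∩ accepting = {C, D} — nonempty.

accepted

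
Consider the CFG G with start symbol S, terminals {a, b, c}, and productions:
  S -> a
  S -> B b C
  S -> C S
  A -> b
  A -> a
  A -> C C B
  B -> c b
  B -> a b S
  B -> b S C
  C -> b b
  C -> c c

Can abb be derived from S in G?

no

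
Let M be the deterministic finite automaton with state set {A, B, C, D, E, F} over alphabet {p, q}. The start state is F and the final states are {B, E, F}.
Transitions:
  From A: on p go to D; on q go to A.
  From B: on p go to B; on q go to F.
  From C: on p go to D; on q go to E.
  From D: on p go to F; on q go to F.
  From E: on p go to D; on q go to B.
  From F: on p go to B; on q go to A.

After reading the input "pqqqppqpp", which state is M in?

F --p--> B
B --q--> F
F --q--> A
A --q--> A
A --p--> D
D --p--> F
F --q--> A
A --p--> D
D --p--> F

F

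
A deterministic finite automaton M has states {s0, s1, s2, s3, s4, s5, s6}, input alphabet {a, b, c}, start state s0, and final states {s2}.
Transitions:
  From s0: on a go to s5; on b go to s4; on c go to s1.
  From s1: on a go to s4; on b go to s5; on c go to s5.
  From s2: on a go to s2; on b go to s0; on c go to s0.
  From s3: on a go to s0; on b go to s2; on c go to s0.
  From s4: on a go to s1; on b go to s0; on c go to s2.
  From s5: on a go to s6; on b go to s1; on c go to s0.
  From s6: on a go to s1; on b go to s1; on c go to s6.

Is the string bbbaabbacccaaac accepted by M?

accepted

s0 --b--> s4
s4 --b--> s0
s0 --b--> s4
s4 --a--> s1
s1 --a--> s4
s4 --b--> s0
s0 --b--> s4
s4 --a--> s1
s1 --c--> s5
s5 --c--> s0
s0 --c--> s1
s1 --a--> s4
s4 --a--> s1
s1 --a--> s4
s4 --c--> s2
End in state s2, which is an accepting state.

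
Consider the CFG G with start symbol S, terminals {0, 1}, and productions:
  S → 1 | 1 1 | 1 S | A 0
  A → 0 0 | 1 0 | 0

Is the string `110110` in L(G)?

no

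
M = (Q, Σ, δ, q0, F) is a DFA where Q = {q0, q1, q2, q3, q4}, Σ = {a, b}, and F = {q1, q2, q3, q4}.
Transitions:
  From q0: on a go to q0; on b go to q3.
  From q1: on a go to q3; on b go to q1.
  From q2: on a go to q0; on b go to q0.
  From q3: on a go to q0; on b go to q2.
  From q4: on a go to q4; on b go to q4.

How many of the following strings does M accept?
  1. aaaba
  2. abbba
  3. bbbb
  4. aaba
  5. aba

1

aaaba: rejected
abbba: rejected
bbbb: accepted
aaba: rejected
aba: rejected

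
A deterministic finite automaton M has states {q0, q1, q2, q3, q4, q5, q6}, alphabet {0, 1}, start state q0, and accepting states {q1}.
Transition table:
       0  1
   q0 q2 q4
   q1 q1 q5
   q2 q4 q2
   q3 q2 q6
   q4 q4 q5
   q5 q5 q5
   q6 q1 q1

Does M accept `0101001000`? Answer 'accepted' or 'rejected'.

q0 --0--> q2
q2 --1--> q2
q2 --0--> q4
q4 --1--> q5
q5 --0--> q5
q5 --0--> q5
q5 --1--> q5
q5 --0--> q5
q5 --0--> q5
q5 --0--> q5
End in state q5, which is not an accepting state.

rejected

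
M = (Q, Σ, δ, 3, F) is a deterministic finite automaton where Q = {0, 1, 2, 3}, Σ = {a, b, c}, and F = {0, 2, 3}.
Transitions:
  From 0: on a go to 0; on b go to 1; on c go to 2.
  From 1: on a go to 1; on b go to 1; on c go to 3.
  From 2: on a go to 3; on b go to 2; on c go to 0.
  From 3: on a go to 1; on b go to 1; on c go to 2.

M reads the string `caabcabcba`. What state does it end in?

1

3 --c--> 2
2 --a--> 3
3 --a--> 1
1 --b--> 1
1 --c--> 3
3 --a--> 1
1 --b--> 1
1 --c--> 3
3 --b--> 1
1 --a--> 1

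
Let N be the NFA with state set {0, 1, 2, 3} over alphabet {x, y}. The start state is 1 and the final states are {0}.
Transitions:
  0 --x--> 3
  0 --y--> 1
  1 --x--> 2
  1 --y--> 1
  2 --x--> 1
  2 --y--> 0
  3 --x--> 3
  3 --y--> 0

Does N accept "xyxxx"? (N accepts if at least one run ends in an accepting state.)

Start: {1}
read x: {2}
read y: {0}
read x: {3}
read x: {3}
read x: {3}
Reachable ∩ accepting = {} — empty.

rejected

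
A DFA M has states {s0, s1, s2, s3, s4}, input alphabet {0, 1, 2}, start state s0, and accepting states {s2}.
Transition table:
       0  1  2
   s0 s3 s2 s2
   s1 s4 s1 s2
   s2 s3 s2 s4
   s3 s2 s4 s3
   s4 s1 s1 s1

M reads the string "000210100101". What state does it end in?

s1

s0 --0--> s3
s3 --0--> s2
s2 --0--> s3
s3 --2--> s3
s3 --1--> s4
s4 --0--> s1
s1 --1--> s1
s1 --0--> s4
s4 --0--> s1
s1 --1--> s1
s1 --0--> s4
s4 --1--> s1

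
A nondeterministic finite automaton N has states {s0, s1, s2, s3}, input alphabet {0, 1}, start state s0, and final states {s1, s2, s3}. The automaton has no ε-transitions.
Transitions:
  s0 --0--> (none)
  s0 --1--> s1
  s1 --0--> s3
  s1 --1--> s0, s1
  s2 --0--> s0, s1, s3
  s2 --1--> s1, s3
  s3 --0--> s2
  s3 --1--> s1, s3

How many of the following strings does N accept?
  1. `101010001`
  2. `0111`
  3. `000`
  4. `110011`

2

`101010001`: accepted
`0111`: rejected
`000`: rejected
`110011`: accepted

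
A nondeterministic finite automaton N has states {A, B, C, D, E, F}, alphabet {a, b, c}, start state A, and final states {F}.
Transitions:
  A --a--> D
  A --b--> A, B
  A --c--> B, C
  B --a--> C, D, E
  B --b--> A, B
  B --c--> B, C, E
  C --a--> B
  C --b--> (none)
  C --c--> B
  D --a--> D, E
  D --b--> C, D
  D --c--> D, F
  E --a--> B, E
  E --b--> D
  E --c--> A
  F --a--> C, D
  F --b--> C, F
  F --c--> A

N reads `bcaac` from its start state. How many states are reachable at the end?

Start: {A}
read b: {A, B}
read c: {B, C, E}
read a: {B, C, D, E}
read a: {B, C, D, E}
read c: {A, B, C, D, E, F}
Final reachable set {A, B, C, D, E, F} has 6 states.

6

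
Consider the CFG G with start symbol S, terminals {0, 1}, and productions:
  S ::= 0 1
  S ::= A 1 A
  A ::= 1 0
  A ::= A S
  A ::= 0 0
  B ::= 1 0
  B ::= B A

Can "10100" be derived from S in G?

S ⇒ A1A ⇒ 101A ⇒ 10100

yes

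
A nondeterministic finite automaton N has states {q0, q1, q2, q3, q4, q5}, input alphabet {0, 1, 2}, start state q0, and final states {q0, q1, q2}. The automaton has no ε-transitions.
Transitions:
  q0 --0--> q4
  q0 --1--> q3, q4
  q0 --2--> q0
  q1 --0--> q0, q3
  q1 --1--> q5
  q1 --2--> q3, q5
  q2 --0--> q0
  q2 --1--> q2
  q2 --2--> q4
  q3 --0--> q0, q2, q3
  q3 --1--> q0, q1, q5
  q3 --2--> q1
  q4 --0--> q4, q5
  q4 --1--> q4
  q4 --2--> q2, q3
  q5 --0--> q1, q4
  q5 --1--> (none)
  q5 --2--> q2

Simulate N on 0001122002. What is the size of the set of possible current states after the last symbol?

Start: {q0}
read 0: {q4}
read 0: {q4, q5}
read 0: {q1, q4, q5}
read 1: {q4, q5}
read 1: {q4}
read 2: {q2, q3}
read 2: {q1, q4}
read 0: {q0, q3, q4, q5}
read 0: {q0, q1, q2, q3, q4, q5}
read 2: {q0, q1, q2, q3, q4, q5}
Final reachable set {q0, q1, q2, q3, q4, q5} has 6 states.

6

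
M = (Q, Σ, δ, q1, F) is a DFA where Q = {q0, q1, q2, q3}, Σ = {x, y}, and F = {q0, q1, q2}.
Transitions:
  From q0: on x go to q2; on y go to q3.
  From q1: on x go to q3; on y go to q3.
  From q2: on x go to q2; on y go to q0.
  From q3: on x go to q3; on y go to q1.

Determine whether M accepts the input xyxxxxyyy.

q1 --x--> q3
q3 --y--> q1
q1 --x--> q3
q3 --x--> q3
q3 --x--> q3
q3 --x--> q3
q3 --y--> q1
q1 --y--> q3
q3 --y--> q1
End in state q1, which is an accepting state.

accepted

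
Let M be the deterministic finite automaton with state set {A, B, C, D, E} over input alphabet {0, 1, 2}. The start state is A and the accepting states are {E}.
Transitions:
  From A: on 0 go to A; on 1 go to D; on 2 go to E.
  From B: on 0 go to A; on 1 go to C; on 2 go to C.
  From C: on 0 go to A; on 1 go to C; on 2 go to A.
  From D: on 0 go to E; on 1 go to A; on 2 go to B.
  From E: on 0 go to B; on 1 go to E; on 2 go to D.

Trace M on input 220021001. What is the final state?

D

A --2--> E
E --2--> D
D --0--> E
E --0--> B
B --2--> C
C --1--> C
C --0--> A
A --0--> A
A --1--> D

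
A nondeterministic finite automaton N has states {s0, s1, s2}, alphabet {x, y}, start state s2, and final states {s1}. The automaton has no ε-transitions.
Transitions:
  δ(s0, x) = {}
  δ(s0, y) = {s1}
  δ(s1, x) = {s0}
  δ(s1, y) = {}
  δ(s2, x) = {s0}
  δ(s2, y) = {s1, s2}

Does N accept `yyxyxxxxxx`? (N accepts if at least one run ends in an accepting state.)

rejected

Start: {s2}
read y: {s1, s2}
read y: {s1, s2}
read x: {s0}
read y: {s1}
read x: {s0}
read x: {}
The reachable set is empty and stays empty for the remaining 4 symbols.
Reachable ∩ accepting = {} — empty.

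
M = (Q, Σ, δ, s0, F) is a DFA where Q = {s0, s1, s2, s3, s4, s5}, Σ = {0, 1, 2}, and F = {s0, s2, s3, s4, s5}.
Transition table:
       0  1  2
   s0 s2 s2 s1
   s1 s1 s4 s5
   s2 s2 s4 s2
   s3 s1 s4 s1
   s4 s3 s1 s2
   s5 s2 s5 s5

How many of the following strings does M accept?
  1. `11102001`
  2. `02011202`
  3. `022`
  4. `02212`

4

`11102001`: accepted
`02011202`: accepted
`022`: accepted
`02212`: accepted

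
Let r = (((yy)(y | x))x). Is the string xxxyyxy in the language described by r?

no

No split of xxxyyxy into u·v has ((yy)(y|x)) matching u and x matching v.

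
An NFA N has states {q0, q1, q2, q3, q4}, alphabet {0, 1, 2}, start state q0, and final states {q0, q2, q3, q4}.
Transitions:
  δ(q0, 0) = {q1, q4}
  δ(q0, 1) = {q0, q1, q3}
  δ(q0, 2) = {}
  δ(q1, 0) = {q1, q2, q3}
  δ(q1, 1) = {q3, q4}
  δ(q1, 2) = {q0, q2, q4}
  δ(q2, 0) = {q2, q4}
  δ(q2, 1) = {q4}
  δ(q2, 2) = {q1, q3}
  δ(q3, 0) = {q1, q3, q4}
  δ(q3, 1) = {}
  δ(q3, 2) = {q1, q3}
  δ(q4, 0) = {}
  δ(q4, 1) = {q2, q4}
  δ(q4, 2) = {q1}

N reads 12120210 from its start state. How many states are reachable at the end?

Start: {q0}
read 1: {q0, q1, q3}
read 2: {q0, q1, q2, q3, q4}
read 1: {q0, q1, q2, q3, q4}
read 2: {q0, q1, q2, q3, q4}
read 0: {q1, q2, q3, q4}
read 2: {q0, q1, q2, q3, q4}
read 1: {q0, q1, q2, q3, q4}
read 0: {q1, q2, q3, q4}
Final reachable set {q1, q2, q3, q4} has 4 states.

4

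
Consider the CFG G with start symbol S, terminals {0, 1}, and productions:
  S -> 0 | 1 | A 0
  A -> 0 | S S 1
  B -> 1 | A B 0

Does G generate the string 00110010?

S ⇒ A0 ⇒ SS10 ⇒ A0S10 ⇒ SS10S10 ⇒ A0S10S10 ⇒ 00S10S10 ⇒ 00110S10 ⇒ 00110010

yes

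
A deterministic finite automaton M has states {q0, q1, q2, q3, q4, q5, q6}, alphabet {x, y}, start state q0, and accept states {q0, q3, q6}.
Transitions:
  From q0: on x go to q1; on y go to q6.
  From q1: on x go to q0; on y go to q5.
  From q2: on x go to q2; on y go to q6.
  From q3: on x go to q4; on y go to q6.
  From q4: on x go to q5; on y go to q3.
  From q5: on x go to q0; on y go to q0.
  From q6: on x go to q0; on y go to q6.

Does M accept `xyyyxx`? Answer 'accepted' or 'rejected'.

q0 --x--> q1
q1 --y--> q5
q5 --y--> q0
q0 --y--> q6
q6 --x--> q0
q0 --x--> q1
End in state q1, which is not an accepting state.

rejected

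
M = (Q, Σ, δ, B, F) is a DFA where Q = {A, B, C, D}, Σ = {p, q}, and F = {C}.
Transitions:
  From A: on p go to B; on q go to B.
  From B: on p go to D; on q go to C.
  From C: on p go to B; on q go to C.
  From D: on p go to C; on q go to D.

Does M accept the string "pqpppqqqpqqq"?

accepted

B --p--> D
D --q--> D
D --p--> C
C --p--> B
B --p--> D
D --q--> D
D --q--> D
D --q--> D
D --p--> C
C --q--> C
C --q--> C
C --q--> C
End in state C, which is an accepting state.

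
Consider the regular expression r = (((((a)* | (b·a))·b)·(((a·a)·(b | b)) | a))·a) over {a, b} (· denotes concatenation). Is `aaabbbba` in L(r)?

No split of aaabbbba into u·v has ((((a)*|(b·a))·b)·(((a·a)·(b|b))|a)) matching u and a matching v.

no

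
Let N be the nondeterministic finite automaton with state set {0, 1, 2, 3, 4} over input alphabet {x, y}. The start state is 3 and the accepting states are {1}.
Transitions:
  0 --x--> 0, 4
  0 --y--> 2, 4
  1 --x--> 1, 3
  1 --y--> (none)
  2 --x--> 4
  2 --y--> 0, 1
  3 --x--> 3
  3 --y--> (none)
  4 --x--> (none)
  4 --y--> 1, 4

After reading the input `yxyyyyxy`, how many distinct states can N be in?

0

Start: {3}
read y: {}
The reachable set is empty and stays empty for the remaining 7 symbols.
Final reachable set {} has 0 states.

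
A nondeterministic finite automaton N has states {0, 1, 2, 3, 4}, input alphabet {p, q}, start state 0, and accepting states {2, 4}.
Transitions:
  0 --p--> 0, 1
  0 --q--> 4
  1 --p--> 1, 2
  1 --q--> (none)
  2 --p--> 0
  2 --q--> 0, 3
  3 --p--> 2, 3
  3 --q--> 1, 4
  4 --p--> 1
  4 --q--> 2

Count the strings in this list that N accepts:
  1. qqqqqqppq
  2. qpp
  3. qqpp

qqqqqqppq: accepted
qpp: accepted
qqpp: rejected

2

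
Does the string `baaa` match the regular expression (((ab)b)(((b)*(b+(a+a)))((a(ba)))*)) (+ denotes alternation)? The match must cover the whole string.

No split of baaa into u·v has ((ab)b) matching u and (((b)*(b+(a+a)))((a(ba)))*) matching v.

no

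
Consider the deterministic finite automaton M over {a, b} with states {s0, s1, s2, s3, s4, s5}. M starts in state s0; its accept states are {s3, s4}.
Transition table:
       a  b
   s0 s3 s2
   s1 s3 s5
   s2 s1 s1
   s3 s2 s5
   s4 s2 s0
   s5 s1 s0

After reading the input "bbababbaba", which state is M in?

s1

s0 --b--> s2
s2 --b--> s1
s1 --a--> s3
s3 --b--> s5
s5 --a--> s1
s1 --b--> s5
s5 --b--> s0
s0 --a--> s3
s3 --b--> s5
s5 --a--> s1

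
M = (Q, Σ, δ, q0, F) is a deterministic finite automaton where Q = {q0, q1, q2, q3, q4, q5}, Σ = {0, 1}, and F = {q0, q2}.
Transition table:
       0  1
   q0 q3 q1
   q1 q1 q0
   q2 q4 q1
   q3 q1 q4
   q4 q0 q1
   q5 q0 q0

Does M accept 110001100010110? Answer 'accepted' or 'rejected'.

q0 --1--> q1
q1 --1--> q0
q0 --0--> q3
q3 --0--> q1
q1 --0--> q1
q1 --1--> q0
q0 --1--> q1
q1 --0--> q1
q1 --0--> q1
q1 --0--> q1
q1 --1--> q0
q0 --0--> q3
q3 --1--> q4
q4 --1--> q1
q1 --0--> q1
End in state q1, which is not an accepting state.

rejected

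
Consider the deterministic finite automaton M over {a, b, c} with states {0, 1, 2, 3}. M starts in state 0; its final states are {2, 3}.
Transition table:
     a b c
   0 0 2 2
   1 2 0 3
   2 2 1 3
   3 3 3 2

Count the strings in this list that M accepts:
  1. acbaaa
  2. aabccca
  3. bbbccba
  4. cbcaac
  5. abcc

acbaaa: accepted
aabccca: accepted
bbbccba: accepted
cbcaac: accepted
abcc: accepted

5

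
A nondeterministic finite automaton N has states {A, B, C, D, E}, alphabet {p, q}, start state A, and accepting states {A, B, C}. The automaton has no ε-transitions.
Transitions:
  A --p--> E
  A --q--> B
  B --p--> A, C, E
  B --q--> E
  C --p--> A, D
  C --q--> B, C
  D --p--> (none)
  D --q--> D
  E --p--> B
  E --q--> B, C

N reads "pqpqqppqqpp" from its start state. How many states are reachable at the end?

Start: {A}
read p: {E}
read q: {B, C}
read p: {A, C, D, E}
read q: {B, C, D}
read q: {B, C, D, E}
read p: {A, B, C, D, E}
read p: {A, B, C, D, E}
read q: {B, C, D, E}
read q: {B, C, D, E}
read p: {A, B, C, D, E}
read p: {A, B, C, D, E}
Final reachable set {A, B, C, D, E} has 5 states.

5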